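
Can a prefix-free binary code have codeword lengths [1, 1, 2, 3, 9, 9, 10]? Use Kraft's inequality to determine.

Kraft inequality: Σ 2^(-l_i) ≤ 1 for prefix-free code
Calculating: 2^(-1) + 2^(-1) + 2^(-2) + 2^(-3) + 2^(-9) + 2^(-9) + 2^(-10)
= 0.5 + 0.5 + 0.25 + 0.125 + 0.001953125 + 0.001953125 + 0.0009765625
= 1.3799
Since 1.3799 > 1, prefix-free code does not exist


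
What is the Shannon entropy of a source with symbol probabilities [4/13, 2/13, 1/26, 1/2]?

H(X) = -Σ p(x) log₂ p(x)
  -4/13 × log₂(4/13) = 0.5232
  -2/13 × log₂(2/13) = 0.4155
  -1/26 × log₂(1/26) = 0.1808
  -1/2 × log₂(1/2) = 0.5000
H(X) = 1.6195 bits


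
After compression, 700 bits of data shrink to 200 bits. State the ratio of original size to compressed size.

Compression ratio = Original / Compressed
= 700 / 200 = 3.50:1


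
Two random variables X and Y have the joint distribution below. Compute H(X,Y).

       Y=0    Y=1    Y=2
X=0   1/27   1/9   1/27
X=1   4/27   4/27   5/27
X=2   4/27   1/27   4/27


H(X,Y) = -Σ p(x,y) log₂ p(x,y)
  p(0,0)=1/27: -0.0370 × log₂(0.0370) = 0.1761
  p(0,1)=1/9: -0.1111 × log₂(0.1111) = 0.3522
  p(0,2)=1/27: -0.0370 × log₂(0.0370) = 0.1761
  p(1,0)=4/27: -0.1481 × log₂(0.1481) = 0.4081
  p(1,1)=4/27: -0.1481 × log₂(0.1481) = 0.4081
  p(1,2)=5/27: -0.1852 × log₂(0.1852) = 0.4505
  p(2,0)=4/27: -0.1481 × log₂(0.1481) = 0.4081
  p(2,1)=1/27: -0.0370 × log₂(0.0370) = 0.1761
  p(2,2)=4/27: -0.1481 × log₂(0.1481) = 0.4081
H(X,Y) = 2.9636 bits


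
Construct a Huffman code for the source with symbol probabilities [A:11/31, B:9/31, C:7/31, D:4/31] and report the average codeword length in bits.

Huffman tree construction:
Combine smallest probabilities repeatedly
Resulting codes:
  A: 11 (length 2)
  B: 10 (length 2)
  C: 01 (length 2)
  D: 00 (length 2)
Average length = Σ p(s) × length(s) = 2.0000 bits


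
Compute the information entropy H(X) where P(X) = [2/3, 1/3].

H(X) = -Σ p(x) log₂ p(x)
  -2/3 × log₂(2/3) = 0.3900
  -1/3 × log₂(1/3) = 0.5283
H(X) = 0.9183 bits


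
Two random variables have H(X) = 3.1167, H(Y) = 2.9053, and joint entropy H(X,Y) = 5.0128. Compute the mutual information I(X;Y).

I(X;Y) = H(X) + H(Y) - H(X,Y)
I(X;Y) = 3.1167 + 2.9053 - 5.0128 = 1.0092 bits


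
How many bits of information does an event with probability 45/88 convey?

Information content I(x) = -log₂(p(x))
I = -log₂(45/88) = -log₂(0.5114)
I = 0.9676 bits


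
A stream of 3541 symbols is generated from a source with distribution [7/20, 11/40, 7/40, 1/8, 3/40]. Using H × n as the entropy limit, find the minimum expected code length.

Entropy H = 2.1376 bits/symbol
Minimum bits = H × n = 2.1376 × 3541
= 7569.28 bits


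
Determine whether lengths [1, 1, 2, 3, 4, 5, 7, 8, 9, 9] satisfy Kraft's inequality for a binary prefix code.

Kraft inequality: Σ 2^(-l_i) ≤ 1 for prefix-free code
Calculating: 2^(-1) + 2^(-1) + 2^(-2) + 2^(-3) + 2^(-4) + 2^(-5) + 2^(-7) + 2^(-8) + 2^(-9) + 2^(-9)
= 0.5 + 0.5 + 0.25 + 0.125 + 0.0625 + 0.03125 + 0.0078125 + 0.00390625 + 0.001953125 + 0.001953125
= 1.4844
Since 1.4844 > 1, prefix-free code does not exist


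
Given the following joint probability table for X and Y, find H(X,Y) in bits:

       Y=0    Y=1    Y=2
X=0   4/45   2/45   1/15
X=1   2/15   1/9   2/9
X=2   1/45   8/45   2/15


H(X,Y) = -Σ p(x,y) log₂ p(x,y)
  p(0,0)=4/45: -0.0889 × log₂(0.0889) = 0.3104
  p(0,1)=2/45: -0.0444 × log₂(0.0444) = 0.1996
  p(0,2)=1/15: -0.0667 × log₂(0.0667) = 0.2605
  p(1,0)=2/15: -0.1333 × log₂(0.1333) = 0.3876
  p(1,1)=1/9: -0.1111 × log₂(0.1111) = 0.3522
  p(1,2)=2/9: -0.2222 × log₂(0.2222) = 0.4822
  p(2,0)=1/45: -0.0222 × log₂(0.0222) = 0.1220
  p(2,1)=8/45: -0.1778 × log₂(0.1778) = 0.4430
  p(2,2)=2/15: -0.1333 × log₂(0.1333) = 0.3876
H(X,Y) = 2.9451 bits


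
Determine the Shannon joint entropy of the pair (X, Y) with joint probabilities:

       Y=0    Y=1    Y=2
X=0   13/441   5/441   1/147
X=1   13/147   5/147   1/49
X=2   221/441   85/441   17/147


H(X,Y) = -Σ p(x,y) log₂ p(x,y)
  p(0,0)=13/441: -0.0295 × log₂(0.0295) = 0.1499
  p(0,1)=5/441: -0.0113 × log₂(0.0113) = 0.0733
  p(0,2)=1/147: -0.0068 × log₂(0.0068) = 0.0490
  p(1,0)=13/147: -0.0884 × log₂(0.0884) = 0.3095
  p(1,1)=5/147: -0.0340 × log₂(0.0340) = 0.1659
  p(1,2)=1/49: -0.0204 × log₂(0.0204) = 0.1146
  p(2,0)=221/441: -0.5011 × log₂(0.5011) = 0.4995
  p(2,1)=85/441: -0.1927 × log₂(0.1927) = 0.4578
  p(2,2)=17/147: -0.1156 × log₂(0.1156) = 0.3599
H(X,Y) = 2.1793 bits


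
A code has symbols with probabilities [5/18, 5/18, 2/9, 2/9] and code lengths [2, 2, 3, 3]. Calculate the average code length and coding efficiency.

Average length L = Σ p_i × l_i = 2.4444 bits
Entropy H = 1.9911 bits
Efficiency η = H/L × 100% = 81.45%


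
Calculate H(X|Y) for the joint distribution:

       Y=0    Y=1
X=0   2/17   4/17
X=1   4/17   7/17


H(X|Y) = Σ_y p(y) H(X|Y=y)
  p(Y=0) = 6/17, H(X|Y=0) = 0.9183
  p(Y=1) = 11/17, H(X|Y=1) = 0.9457
H(X|Y) = 0.3529×0.9183 + 0.6471×0.9457 = 0.9360 bits


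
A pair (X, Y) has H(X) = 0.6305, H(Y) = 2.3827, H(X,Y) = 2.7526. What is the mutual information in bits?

I(X;Y) = H(X) + H(Y) - H(X,Y)
I(X;Y) = 0.6305 + 2.3827 - 2.7526 = 0.2606 bits


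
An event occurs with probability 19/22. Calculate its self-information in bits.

Information content I(x) = -log₂(p(x))
I = -log₂(19/22) = -log₂(0.8636)
I = 0.2115 bits


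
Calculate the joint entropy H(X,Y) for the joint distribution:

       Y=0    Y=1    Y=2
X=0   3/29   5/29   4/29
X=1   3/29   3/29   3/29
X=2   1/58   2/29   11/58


H(X,Y) = -Σ p(x,y) log₂ p(x,y)
  p(0,0)=3/29: -0.1034 × log₂(0.1034) = 0.3386
  p(0,1)=5/29: -0.1724 × log₂(0.1724) = 0.4373
  p(0,2)=4/29: -0.1379 × log₂(0.1379) = 0.3942
  p(1,0)=3/29: -0.1034 × log₂(0.1034) = 0.3386
  p(1,1)=3/29: -0.1034 × log₂(0.1034) = 0.3386
  p(1,2)=3/29: -0.1034 × log₂(0.1034) = 0.3386
  p(2,0)=1/58: -0.0172 × log₂(0.0172) = 0.1010
  p(2,1)=2/29: -0.0690 × log₂(0.0690) = 0.2661
  p(2,2)=11/58: -0.1897 × log₂(0.1897) = 0.4549
H(X,Y) = 3.0078 bits


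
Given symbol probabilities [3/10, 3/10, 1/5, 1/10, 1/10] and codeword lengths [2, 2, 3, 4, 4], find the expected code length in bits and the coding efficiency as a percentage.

Average length L = Σ p_i × l_i = 2.6000 bits
Entropy H = 2.1710 bits
Efficiency η = H/L × 100% = 83.50%


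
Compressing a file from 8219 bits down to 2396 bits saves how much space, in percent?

Space savings = (1 - Compressed/Original) × 100%
= (1 - 2396/8219) × 100%
= 70.85%


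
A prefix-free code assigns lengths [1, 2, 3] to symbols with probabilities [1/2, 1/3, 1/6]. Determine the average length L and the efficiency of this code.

Average length L = Σ p_i × l_i = 1.6667 bits
Entropy H = 1.4591 bits
Efficiency η = H/L × 100% = 87.55%


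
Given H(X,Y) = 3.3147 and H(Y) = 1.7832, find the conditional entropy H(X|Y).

Chain rule: H(X,Y) = H(X|Y) + H(Y)
H(X|Y) = H(X,Y) - H(Y) = 3.3147 - 1.7832 = 1.5315 bits


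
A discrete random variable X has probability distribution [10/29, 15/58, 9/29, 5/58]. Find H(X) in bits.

H(X) = -Σ p(x) log₂ p(x)
  -10/29 × log₂(10/29) = 0.5297
  -15/58 × log₂(15/58) = 0.5046
  -9/29 × log₂(9/29) = 0.5239
  -5/58 × log₂(5/58) = 0.3048
H(X) = 1.8630 bits


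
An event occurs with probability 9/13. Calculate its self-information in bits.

Information content I(x) = -log₂(p(x))
I = -log₂(9/13) = -log₂(0.6923)
I = 0.5305 bits


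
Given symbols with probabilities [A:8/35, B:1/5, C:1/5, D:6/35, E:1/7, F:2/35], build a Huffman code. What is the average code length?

Huffman tree construction:
Combine smallest probabilities repeatedly
Resulting codes:
  A: 10 (length 2)
  B: 111 (length 3)
  C: 00 (length 2)
  D: 110 (length 3)
  E: 011 (length 3)
  F: 010 (length 3)
Average length = Σ p(s) × length(s) = 2.5714 bits


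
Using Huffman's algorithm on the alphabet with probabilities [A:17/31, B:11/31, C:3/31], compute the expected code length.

Huffman tree construction:
Combine smallest probabilities repeatedly
Resulting codes:
  A: 1 (length 1)
  B: 01 (length 2)
  C: 00 (length 2)
Average length = Σ p(s) × length(s) = 1.4516 bits


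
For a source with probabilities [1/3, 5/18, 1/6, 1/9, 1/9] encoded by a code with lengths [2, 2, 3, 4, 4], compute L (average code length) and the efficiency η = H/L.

Average length L = Σ p_i × l_i = 2.6111 bits
Entropy H = 2.1769 bits
Efficiency η = H/L × 100% = 83.37%


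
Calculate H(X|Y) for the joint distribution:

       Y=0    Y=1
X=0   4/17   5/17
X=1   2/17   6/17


H(X|Y) = Σ_y p(y) H(X|Y=y)
  p(Y=0) = 6/17, H(X|Y=0) = 0.9183
  p(Y=1) = 11/17, H(X|Y=1) = 0.9940
H(X|Y) = 0.3529×0.9183 + 0.6471×0.9940 = 0.9673 bits


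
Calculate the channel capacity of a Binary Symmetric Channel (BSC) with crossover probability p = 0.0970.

For BSC with error probability p:
C = 1 - H(p) where H(p) is binary entropy
H(0.0970) = -0.0970 × log₂(0.0970) - 0.9030 × log₂(0.9030)
H(p) = 0.4594
C = 1 - 0.4594 = 0.5406 bits/use


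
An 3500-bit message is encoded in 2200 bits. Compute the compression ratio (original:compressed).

Compression ratio = Original / Compressed
= 3500 / 2200 = 1.59:1


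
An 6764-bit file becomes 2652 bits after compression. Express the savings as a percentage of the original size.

Space savings = (1 - Compressed/Original) × 100%
= (1 - 2652/6764) × 100%
= 60.79%


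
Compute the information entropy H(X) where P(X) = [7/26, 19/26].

H(X) = -Σ p(x) log₂ p(x)
  -7/26 × log₂(7/26) = 0.5097
  -19/26 × log₂(19/26) = 0.3307
H(X) = 0.8404 bits


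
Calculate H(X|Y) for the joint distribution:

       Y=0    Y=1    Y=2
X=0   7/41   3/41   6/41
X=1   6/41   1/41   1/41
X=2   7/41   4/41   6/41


H(X|Y) = Σ_y p(y) H(X|Y=y)
  p(Y=0) = 20/41, H(X|Y=0) = 1.5813
  p(Y=1) = 8/41, H(X|Y=1) = 1.4056
  p(Y=2) = 13/41, H(X|Y=2) = 1.3143
H(X|Y) = 0.4878×1.5813 + 0.1951×1.4056 + 0.3171×1.3143 = 1.4624 bits


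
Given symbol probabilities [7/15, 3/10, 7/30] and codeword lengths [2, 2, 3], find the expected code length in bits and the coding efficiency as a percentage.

Average length L = Σ p_i × l_i = 2.2333 bits
Entropy H = 1.5241 bits
Efficiency η = H/L × 100% = 68.24%


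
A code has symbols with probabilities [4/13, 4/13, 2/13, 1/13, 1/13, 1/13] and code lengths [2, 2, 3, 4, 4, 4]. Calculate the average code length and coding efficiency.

Average length L = Σ p_i × l_i = 2.6154 bits
Entropy H = 2.3158 bits
Efficiency η = H/L × 100% = 88.55%


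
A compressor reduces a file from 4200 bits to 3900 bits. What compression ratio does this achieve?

Compression ratio = Original / Compressed
= 4200 / 3900 = 1.08:1


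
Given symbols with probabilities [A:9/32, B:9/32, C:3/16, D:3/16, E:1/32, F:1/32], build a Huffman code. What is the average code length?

Huffman tree construction:
Combine smallest probabilities repeatedly
Resulting codes:
  A: 10 (length 2)
  B: 11 (length 2)
  C: 011 (length 3)
  D: 00 (length 2)
  E: 0100 (length 4)
  F: 0101 (length 4)
Average length = Σ p(s) × length(s) = 2.3125 bits


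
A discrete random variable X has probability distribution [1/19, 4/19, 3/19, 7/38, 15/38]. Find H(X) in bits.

H(X) = -Σ p(x) log₂ p(x)
  -1/19 × log₂(1/19) = 0.2236
  -4/19 × log₂(4/19) = 0.4732
  -3/19 × log₂(3/19) = 0.4205
  -7/38 × log₂(7/38) = 0.4496
  -15/38 × log₂(15/38) = 0.5294
H(X) = 2.0962 bits


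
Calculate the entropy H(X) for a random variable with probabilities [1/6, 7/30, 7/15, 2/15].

H(X) = -Σ p(x) log₂ p(x)
  -1/6 × log₂(1/6) = 0.4308
  -7/30 × log₂(7/30) = 0.4899
  -7/15 × log₂(7/15) = 0.5131
  -2/15 × log₂(2/15) = 0.3876
H(X) = 1.8214 bits


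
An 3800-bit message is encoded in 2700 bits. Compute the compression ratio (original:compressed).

Compression ratio = Original / Compressed
= 3800 / 2700 = 1.41:1


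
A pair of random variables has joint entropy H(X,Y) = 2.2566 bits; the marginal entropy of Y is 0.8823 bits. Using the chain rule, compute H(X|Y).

Chain rule: H(X,Y) = H(X|Y) + H(Y)
H(X|Y) = H(X,Y) - H(Y) = 2.2566 - 0.8823 = 1.3743 bits


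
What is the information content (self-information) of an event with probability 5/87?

Information content I(x) = -log₂(p(x))
I = -log₂(5/87) = -log₂(0.0575)
I = 4.1210 bits


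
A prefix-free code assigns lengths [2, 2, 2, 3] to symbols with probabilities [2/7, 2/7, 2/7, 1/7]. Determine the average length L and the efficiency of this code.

Average length L = Σ p_i × l_i = 2.1429 bits
Entropy H = 1.9502 bits
Efficiency η = H/L × 100% = 91.01%


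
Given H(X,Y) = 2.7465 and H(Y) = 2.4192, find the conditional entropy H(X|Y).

Chain rule: H(X,Y) = H(X|Y) + H(Y)
H(X|Y) = H(X,Y) - H(Y) = 2.7465 - 2.4192 = 0.3273 bits


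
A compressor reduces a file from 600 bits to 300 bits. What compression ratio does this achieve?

Compression ratio = Original / Compressed
= 600 / 300 = 2.00:1


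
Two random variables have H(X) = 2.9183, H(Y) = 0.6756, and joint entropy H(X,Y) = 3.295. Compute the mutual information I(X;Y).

I(X;Y) = H(X) + H(Y) - H(X,Y)
I(X;Y) = 2.9183 + 0.6756 - 3.295 = 0.2989 bits


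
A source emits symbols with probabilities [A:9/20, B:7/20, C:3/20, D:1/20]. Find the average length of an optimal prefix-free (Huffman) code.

Huffman tree construction:
Combine smallest probabilities repeatedly
Resulting codes:
  A: 0 (length 1)
  B: 11 (length 2)
  C: 101 (length 3)
  D: 100 (length 3)
Average length = Σ p(s) × length(s) = 1.7500 bits


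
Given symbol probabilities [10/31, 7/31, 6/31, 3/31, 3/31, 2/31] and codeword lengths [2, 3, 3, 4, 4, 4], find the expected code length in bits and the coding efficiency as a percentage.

Average length L = Σ p_i × l_i = 2.9355 bits
Entropy H = 2.3771 bits
Efficiency η = H/L × 100% = 80.98%


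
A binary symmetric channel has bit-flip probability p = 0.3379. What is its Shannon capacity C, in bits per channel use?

For BSC with error probability p:
C = 1 - H(p) where H(p) is binary entropy
H(0.3379) = -0.3379 × log₂(0.3379) - 0.6621 × log₂(0.6621)
H(p) = 0.9228
C = 1 - 0.9228 = 0.0772 bits/use


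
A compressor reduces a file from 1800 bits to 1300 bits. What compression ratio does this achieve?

Compression ratio = Original / Compressed
= 1800 / 1300 = 1.38:1


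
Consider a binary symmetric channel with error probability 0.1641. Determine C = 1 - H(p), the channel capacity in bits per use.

For BSC with error probability p:
C = 1 - H(p) where H(p) is binary entropy
H(0.1641) = -0.1641 × log₂(0.1641) - 0.8359 × log₂(0.8359)
H(p) = 0.6440
C = 1 - 0.6440 = 0.3560 bits/use


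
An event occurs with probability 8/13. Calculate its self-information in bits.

Information content I(x) = -log₂(p(x))
I = -log₂(8/13) = -log₂(0.6154)
I = 0.7004 bits


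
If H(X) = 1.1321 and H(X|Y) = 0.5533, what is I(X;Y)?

I(X;Y) = H(X) - H(X|Y)
I(X;Y) = 1.1321 - 0.5533 = 0.5788 bits


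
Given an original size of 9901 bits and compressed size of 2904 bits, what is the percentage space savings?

Space savings = (1 - Compressed/Original) × 100%
= (1 - 2904/9901) × 100%
= 70.67%


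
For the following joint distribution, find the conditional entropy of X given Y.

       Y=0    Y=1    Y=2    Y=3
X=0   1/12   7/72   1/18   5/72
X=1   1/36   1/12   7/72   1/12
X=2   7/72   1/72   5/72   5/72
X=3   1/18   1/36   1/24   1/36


H(X|Y) = Σ_y p(y) H(X|Y=y)
  p(Y=0) = 19/72, H(X|Y=0) = 1.8710
  p(Y=1) = 2/9, H(X|Y=1) = 1.6774
  p(Y=2) = 19/72, H(X|Y=2) = 1.9313
  p(Y=3) = 1/4, H(X|Y=3) = 1.9072
H(X|Y) = 0.2639×1.8710 + 0.2222×1.6774 + 0.2639×1.9313 + 0.2500×1.9072 = 1.8529 bits


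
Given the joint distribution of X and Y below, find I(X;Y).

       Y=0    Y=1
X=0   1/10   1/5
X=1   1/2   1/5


H(X) = 0.8813, H(Y) = 0.9710, H(X,Y) = 1.7610
I(X;Y) = H(X) + H(Y) - H(X,Y) = 0.0913 bits


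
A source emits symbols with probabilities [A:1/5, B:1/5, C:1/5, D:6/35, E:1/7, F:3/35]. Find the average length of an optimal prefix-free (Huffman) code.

Huffman tree construction:
Combine smallest probabilities repeatedly
Resulting codes:
  A: 111 (length 3)
  B: 00 (length 2)
  C: 01 (length 2)
  D: 110 (length 3)
  E: 101 (length 3)
  F: 100 (length 3)
Average length = Σ p(s) × length(s) = 2.6000 bits


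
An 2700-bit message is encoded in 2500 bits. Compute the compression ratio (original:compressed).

Compression ratio = Original / Compressed
= 2700 / 2500 = 1.08:1


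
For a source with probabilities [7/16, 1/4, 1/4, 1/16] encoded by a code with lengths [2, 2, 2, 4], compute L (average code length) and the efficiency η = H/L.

Average length L = Σ p_i × l_i = 2.1250 bits
Entropy H = 1.7718 bits
Efficiency η = H/L × 100% = 83.38%


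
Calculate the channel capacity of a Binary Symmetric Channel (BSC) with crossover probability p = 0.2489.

For BSC with error probability p:
C = 1 - H(p) where H(p) is binary entropy
H(0.2489) = -0.2489 × log₂(0.2489) - 0.7511 × log₂(0.7511)
H(p) = 0.8095
C = 1 - 0.8095 = 0.1905 bits/use


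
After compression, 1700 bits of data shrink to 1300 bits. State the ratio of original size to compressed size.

Compression ratio = Original / Compressed
= 1700 / 1300 = 1.31:1


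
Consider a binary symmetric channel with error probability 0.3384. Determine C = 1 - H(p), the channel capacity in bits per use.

For BSC with error probability p:
C = 1 - H(p) where H(p) is binary entropy
H(0.3384) = -0.3384 × log₂(0.3384) - 0.6616 × log₂(0.6616)
H(p) = 0.9233
C = 1 - 0.9233 = 0.0767 bits/use


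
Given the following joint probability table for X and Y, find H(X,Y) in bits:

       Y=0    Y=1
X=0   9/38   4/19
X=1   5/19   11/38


H(X,Y) = -Σ p(x,y) log₂ p(x,y)
  p(0,0)=9/38: -0.2368 × log₂(0.2368) = 0.4922
  p(0,1)=4/19: -0.2105 × log₂(0.2105) = 0.4732
  p(1,0)=5/19: -0.2632 × log₂(0.2632) = 0.5068
  p(1,1)=11/38: -0.2895 × log₂(0.2895) = 0.5177
H(X,Y) = 1.9900 bits


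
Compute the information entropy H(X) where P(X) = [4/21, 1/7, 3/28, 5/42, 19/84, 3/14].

H(X) = -Σ p(x) log₂ p(x)
  -4/21 × log₂(4/21) = 0.4557
  -1/7 × log₂(1/7) = 0.4011
  -3/28 × log₂(3/28) = 0.3453
  -5/42 × log₂(5/42) = 0.3655
  -19/84 × log₂(19/84) = 0.4850
  -3/14 × log₂(3/14) = 0.4762
H(X) = 2.5288 bits


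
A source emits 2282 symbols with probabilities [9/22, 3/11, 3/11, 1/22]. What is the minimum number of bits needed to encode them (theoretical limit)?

Entropy H = 1.7527 bits/symbol
Minimum bits = H × n = 1.7527 × 2282
= 3999.58 bits


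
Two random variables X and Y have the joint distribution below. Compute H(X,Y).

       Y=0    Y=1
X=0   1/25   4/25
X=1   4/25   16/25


H(X,Y) = -Σ p(x,y) log₂ p(x,y)
  p(0,0)=1/25: -0.0400 × log₂(0.0400) = 0.1858
  p(0,1)=4/25: -0.1600 × log₂(0.1600) = 0.4230
  p(1,0)=4/25: -0.1600 × log₂(0.1600) = 0.4230
  p(1,1)=16/25: -0.6400 × log₂(0.6400) = 0.4121
H(X,Y) = 1.4439 bits


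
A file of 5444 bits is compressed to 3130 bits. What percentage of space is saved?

Space savings = (1 - Compressed/Original) × 100%
= (1 - 3130/5444) × 100%
= 42.51%


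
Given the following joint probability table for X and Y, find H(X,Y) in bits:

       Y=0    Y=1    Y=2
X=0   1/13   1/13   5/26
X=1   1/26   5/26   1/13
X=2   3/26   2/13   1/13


H(X,Y) = -Σ p(x,y) log₂ p(x,y)
  p(0,0)=1/13: -0.0769 × log₂(0.0769) = 0.2846
  p(0,1)=1/13: -0.0769 × log₂(0.0769) = 0.2846
  p(0,2)=5/26: -0.1923 × log₂(0.1923) = 0.4574
  p(1,0)=1/26: -0.0385 × log₂(0.0385) = 0.1808
  p(1,1)=5/26: -0.1923 × log₂(0.1923) = 0.4574
  p(1,2)=1/13: -0.0769 × log₂(0.0769) = 0.2846
  p(2,0)=3/26: -0.1154 × log₂(0.1154) = 0.3595
  p(2,1)=2/13: -0.1538 × log₂(0.1538) = 0.4155
  p(2,2)=1/13: -0.0769 × log₂(0.0769) = 0.2846
H(X,Y) = 3.0091 bits


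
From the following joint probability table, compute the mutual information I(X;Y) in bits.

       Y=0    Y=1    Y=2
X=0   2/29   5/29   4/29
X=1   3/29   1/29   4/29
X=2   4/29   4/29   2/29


H(X) = 1.5727, H(Y) = 1.5832, H(X,Y) = 3.0523
I(X;Y) = H(X) + H(Y) - H(X,Y) = 0.1036 bits


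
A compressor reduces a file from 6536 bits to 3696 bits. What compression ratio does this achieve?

Compression ratio = Original / Compressed
= 6536 / 3696 = 1.77:1


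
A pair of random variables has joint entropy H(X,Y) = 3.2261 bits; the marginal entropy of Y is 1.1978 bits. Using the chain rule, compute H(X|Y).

Chain rule: H(X,Y) = H(X|Y) + H(Y)
H(X|Y) = H(X,Y) - H(Y) = 3.2261 - 1.1978 = 2.0283 bits


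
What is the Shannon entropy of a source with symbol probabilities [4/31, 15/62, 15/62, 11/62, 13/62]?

H(X) = -Σ p(x) log₂ p(x)
  -4/31 × log₂(4/31) = 0.3812
  -15/62 × log₂(15/62) = 0.4953
  -15/62 × log₂(15/62) = 0.4953
  -11/62 × log₂(11/62) = 0.4426
  -13/62 × log₂(13/62) = 0.4726
H(X) = 2.2870 bits


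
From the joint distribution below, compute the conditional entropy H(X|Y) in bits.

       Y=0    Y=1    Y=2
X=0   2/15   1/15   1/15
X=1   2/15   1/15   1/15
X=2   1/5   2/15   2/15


H(X|Y) = Σ_y p(y) H(X|Y=y)
  p(Y=0) = 7/15, H(X|Y=0) = 1.5567
  p(Y=1) = 4/15, H(X|Y=1) = 1.5000
  p(Y=2) = 4/15, H(X|Y=2) = 1.5000
H(X|Y) = 0.4667×1.5567 + 0.2667×1.5000 + 0.2667×1.5000 = 1.5264 bits


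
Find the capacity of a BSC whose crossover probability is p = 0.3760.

For BSC with error probability p:
C = 1 - H(p) where H(p) is binary entropy
H(0.3760) = -0.3760 × log₂(0.3760) - 0.6240 × log₂(0.6240)
H(p) = 0.9552
C = 1 - 0.9552 = 0.0448 bits/use


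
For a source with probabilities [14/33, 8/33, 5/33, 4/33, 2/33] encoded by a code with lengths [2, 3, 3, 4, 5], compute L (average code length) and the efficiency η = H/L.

Average length L = Σ p_i × l_i = 2.8182 bits
Entropy H = 2.0470 bits
Efficiency η = H/L × 100% = 72.64%


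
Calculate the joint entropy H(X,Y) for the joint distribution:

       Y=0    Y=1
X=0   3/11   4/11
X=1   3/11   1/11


H(X,Y) = -Σ p(x,y) log₂ p(x,y)
  p(0,0)=3/11: -0.2727 × log₂(0.2727) = 0.5112
  p(0,1)=4/11: -0.3636 × log₂(0.3636) = 0.5307
  p(1,0)=3/11: -0.2727 × log₂(0.2727) = 0.5112
  p(1,1)=1/11: -0.0909 × log₂(0.0909) = 0.3145
H(X,Y) = 1.8676 bits


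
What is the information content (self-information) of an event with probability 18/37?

Information content I(x) = -log₂(p(x))
I = -log₂(18/37) = -log₂(0.4865)
I = 1.0395 bits


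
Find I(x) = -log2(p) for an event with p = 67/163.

Information content I(x) = -log₂(p(x))
I = -log₂(67/163) = -log₂(0.4110)
I = 1.2826 bits


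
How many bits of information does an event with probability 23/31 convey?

Information content I(x) = -log₂(p(x))
I = -log₂(23/31) = -log₂(0.7419)
I = 0.4306 bits


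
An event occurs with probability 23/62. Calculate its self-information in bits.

Information content I(x) = -log₂(p(x))
I = -log₂(23/62) = -log₂(0.3710)
I = 1.4306 bits


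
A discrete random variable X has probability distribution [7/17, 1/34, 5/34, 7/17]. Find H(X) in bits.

H(X) = -Σ p(x) log₂ p(x)
  -7/17 × log₂(7/17) = 0.5271
  -1/34 × log₂(1/34) = 0.1496
  -5/34 × log₂(5/34) = 0.4067
  -7/17 × log₂(7/17) = 0.5271
H(X) = 1.6105 bits


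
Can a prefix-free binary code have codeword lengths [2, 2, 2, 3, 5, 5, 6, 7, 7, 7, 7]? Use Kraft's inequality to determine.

Kraft inequality: Σ 2^(-l_i) ≤ 1 for prefix-free code
Calculating: 2^(-2) + 2^(-2) + 2^(-2) + 2^(-3) + 2^(-5) + 2^(-5) + 2^(-6) + 2^(-7) + 2^(-7) + 2^(-7) + 2^(-7)
= 0.25 + 0.25 + 0.25 + 0.125 + 0.03125 + 0.03125 + 0.015625 + 0.0078125 + 0.0078125 + 0.0078125 + 0.0078125
= 0.9844
Since 0.9844 ≤ 1, prefix-free code exists


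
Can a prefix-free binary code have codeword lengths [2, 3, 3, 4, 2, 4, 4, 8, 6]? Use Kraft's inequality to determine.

Kraft inequality: Σ 2^(-l_i) ≤ 1 for prefix-free code
Calculating: 2^(-2) + 2^(-3) + 2^(-3) + 2^(-4) + 2^(-2) + 2^(-4) + 2^(-4) + 2^(-8) + 2^(-6)
= 0.25 + 0.125 + 0.125 + 0.0625 + 0.25 + 0.0625 + 0.0625 + 0.00390625 + 0.015625
= 0.9570
Since 0.9570 ≤ 1, prefix-free code exists


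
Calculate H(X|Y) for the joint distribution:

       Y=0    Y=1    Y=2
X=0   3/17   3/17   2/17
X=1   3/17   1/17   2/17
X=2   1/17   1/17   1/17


H(X|Y) = Σ_y p(y) H(X|Y=y)
  p(Y=0) = 7/17, H(X|Y=0) = 1.4488
  p(Y=1) = 5/17, H(X|Y=1) = 1.3710
  p(Y=2) = 5/17, H(X|Y=2) = 1.5219
H(X|Y) = 0.4118×1.4488 + 0.2941×1.3710 + 0.2941×1.5219 = 1.4474 bits


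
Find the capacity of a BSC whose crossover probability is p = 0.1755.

For BSC with error probability p:
C = 1 - H(p) where H(p) is binary entropy
H(0.1755) = -0.1755 × log₂(0.1755) - 0.8245 × log₂(0.8245)
H(p) = 0.6701
C = 1 - 0.6701 = 0.3299 bits/use


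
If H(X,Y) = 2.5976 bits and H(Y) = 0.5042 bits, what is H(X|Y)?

Chain rule: H(X,Y) = H(X|Y) + H(Y)
H(X|Y) = H(X,Y) - H(Y) = 2.5976 - 0.5042 = 2.0934 bits


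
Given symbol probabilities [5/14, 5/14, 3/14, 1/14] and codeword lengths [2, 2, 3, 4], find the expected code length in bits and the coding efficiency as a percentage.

Average length L = Σ p_i × l_i = 2.3571 bits
Entropy H = 1.8092 bits
Efficiency η = H/L × 100% = 76.75%


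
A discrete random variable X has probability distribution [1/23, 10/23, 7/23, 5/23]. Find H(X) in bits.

H(X) = -Σ p(x) log₂ p(x)
  -1/23 × log₂(1/23) = 0.1967
  -10/23 × log₂(10/23) = 0.5224
  -7/23 × log₂(7/23) = 0.5223
  -5/23 × log₂(5/23) = 0.4786
H(X) = 1.7201 bits


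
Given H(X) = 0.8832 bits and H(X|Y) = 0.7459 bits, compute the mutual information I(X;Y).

I(X;Y) = H(X) - H(X|Y)
I(X;Y) = 0.8832 - 0.7459 = 0.1373 bits


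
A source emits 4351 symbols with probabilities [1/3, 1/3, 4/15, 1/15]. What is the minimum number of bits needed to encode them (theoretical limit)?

Entropy H = 1.8256 bits/symbol
Minimum bits = H × n = 1.8256 × 4351
= 7943.21 bits


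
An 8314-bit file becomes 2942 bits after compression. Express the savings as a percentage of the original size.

Space savings = (1 - Compressed/Original) × 100%
= (1 - 2942/8314) × 100%
= 64.61%


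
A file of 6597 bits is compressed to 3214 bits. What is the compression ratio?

Compression ratio = Original / Compressed
= 6597 / 3214 = 2.05:1


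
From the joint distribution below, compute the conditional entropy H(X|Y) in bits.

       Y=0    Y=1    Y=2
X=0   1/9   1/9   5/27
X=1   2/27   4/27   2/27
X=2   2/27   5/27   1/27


H(X|Y) = Σ_y p(y) H(X|Y=y)
  p(Y=0) = 7/27, H(X|Y=0) = 1.5567
  p(Y=1) = 4/9, H(X|Y=1) = 1.5546
  p(Y=2) = 8/27, H(X|Y=2) = 1.2988
H(X|Y) = 0.2593×1.5567 + 0.4444×1.5546 + 0.2963×1.2988 = 1.4793 bits


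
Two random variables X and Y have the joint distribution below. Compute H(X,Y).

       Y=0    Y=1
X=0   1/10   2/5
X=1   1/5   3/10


H(X,Y) = -Σ p(x,y) log₂ p(x,y)
  p(0,0)=1/10: -0.1000 × log₂(0.1000) = 0.3322
  p(0,1)=2/5: -0.4000 × log₂(0.4000) = 0.5288
  p(1,0)=1/5: -0.2000 × log₂(0.2000) = 0.4644
  p(1,1)=3/10: -0.3000 × log₂(0.3000) = 0.5211
H(X,Y) = 1.8464 bits


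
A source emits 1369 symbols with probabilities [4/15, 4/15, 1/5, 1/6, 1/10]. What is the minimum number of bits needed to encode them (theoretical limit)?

Entropy H = 2.2444 bits/symbol
Minimum bits = H × n = 2.2444 × 1369
= 3072.60 bits


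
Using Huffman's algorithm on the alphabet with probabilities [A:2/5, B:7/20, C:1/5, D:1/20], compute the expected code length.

Huffman tree construction:
Combine smallest probabilities repeatedly
Resulting codes:
  A: 0 (length 1)
  B: 11 (length 2)
  C: 101 (length 3)
  D: 100 (length 3)
Average length = Σ p(s) × length(s) = 1.8500 bits


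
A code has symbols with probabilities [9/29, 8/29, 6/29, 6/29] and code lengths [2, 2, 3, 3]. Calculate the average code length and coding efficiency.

Average length L = Σ p_i × l_i = 2.4138 bits
Entropy H = 1.9770 bits
Efficiency η = H/L × 100% = 81.90%


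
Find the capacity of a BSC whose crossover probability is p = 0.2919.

For BSC with error probability p:
C = 1 - H(p) where H(p) is binary entropy
H(0.2919) = -0.2919 × log₂(0.2919) - 0.7081 × log₂(0.7081)
H(p) = 0.8712
C = 1 - 0.8712 = 0.1288 bits/use


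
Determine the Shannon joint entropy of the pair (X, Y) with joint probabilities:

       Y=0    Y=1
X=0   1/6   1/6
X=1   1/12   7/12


H(X,Y) = -Σ p(x,y) log₂ p(x,y)
  p(0,0)=1/6: -0.1667 × log₂(0.1667) = 0.4308
  p(0,1)=1/6: -0.1667 × log₂(0.1667) = 0.4308
  p(1,0)=1/12: -0.0833 × log₂(0.0833) = 0.2987
  p(1,1)=7/12: -0.5833 × log₂(0.5833) = 0.4536
H(X,Y) = 1.6140 bits


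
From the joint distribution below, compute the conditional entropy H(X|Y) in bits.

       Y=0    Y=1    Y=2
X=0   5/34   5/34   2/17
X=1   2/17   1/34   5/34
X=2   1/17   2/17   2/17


H(X|Y) = Σ_y p(y) H(X|Y=y)
  p(Y=0) = 11/34, H(X|Y=0) = 1.4949
  p(Y=1) = 5/17, H(X|Y=1) = 1.3610
  p(Y=2) = 13/34, H(X|Y=2) = 1.5766
H(X|Y) = 0.3235×1.4949 + 0.2941×1.3610 + 0.3824×1.5766 = 1.4868 bits


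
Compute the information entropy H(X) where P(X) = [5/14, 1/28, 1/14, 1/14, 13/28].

H(X) = -Σ p(x) log₂ p(x)
  -5/14 × log₂(5/14) = 0.5305
  -1/28 × log₂(1/28) = 0.1717
  -1/14 × log₂(1/14) = 0.2720
  -1/14 × log₂(1/14) = 0.2720
  -13/28 × log₂(13/28) = 0.5139
H(X) = 1.7600 bits


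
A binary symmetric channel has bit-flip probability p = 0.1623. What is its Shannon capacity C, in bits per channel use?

For BSC with error probability p:
C = 1 - H(p) where H(p) is binary entropy
H(0.1623) = -0.1623 × log₂(0.1623) - 0.8377 × log₂(0.8377)
H(p) = 0.6398
C = 1 - 0.6398 = 0.3602 bits/use


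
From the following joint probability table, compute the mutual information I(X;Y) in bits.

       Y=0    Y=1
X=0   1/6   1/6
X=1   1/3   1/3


H(X) = 0.9183, H(Y) = 1.0000, H(X,Y) = 1.9183
I(X;Y) = H(X) + H(Y) - H(X,Y) = 0.0000 bits


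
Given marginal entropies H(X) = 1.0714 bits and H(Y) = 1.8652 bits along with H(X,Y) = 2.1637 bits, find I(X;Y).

I(X;Y) = H(X) + H(Y) - H(X,Y)
I(X;Y) = 1.0714 + 1.8652 - 2.1637 = 0.7729 bits


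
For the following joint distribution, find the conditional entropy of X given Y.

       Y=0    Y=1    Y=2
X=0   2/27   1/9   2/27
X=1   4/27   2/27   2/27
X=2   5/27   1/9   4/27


H(X|Y) = Σ_y p(y) H(X|Y=y)
  p(Y=0) = 11/27, H(X|Y=0) = 1.4949
  p(Y=1) = 8/27, H(X|Y=1) = 1.5613
  p(Y=2) = 8/27, H(X|Y=2) = 1.5000
H(X|Y) = 0.4074×1.4949 + 0.2963×1.5613 + 0.2963×1.5000 = 1.5161 bits


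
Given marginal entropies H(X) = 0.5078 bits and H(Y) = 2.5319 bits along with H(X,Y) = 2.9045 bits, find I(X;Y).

I(X;Y) = H(X) + H(Y) - H(X,Y)
I(X;Y) = 0.5078 + 2.5319 - 2.9045 = 0.1352 bits


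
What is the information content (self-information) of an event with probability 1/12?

Information content I(x) = -log₂(p(x))
I = -log₂(1/12) = -log₂(0.0833)
I = 3.5850 bits


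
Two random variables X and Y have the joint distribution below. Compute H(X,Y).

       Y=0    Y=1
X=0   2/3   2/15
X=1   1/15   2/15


H(X,Y) = -Σ p(x,y) log₂ p(x,y)
  p(0,0)=2/3: -0.6667 × log₂(0.6667) = 0.3900
  p(0,1)=2/15: -0.1333 × log₂(0.1333) = 0.3876
  p(1,0)=1/15: -0.0667 × log₂(0.0667) = 0.2605
  p(1,1)=2/15: -0.1333 × log₂(0.1333) = 0.3876
H(X,Y) = 1.4256 bits


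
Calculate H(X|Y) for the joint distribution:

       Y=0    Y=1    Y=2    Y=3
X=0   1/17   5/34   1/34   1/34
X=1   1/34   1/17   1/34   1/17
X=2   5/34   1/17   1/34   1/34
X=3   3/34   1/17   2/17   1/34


H(X|Y) = Σ_y p(y) H(X|Y=y)
  p(Y=0) = 11/34, H(X|Y=0) = 1.7899
  p(Y=1) = 11/34, H(X|Y=1) = 1.8586
  p(Y=2) = 7/34, H(X|Y=2) = 1.6645
  p(Y=3) = 5/34, H(X|Y=3) = 1.9219
H(X|Y) = 0.3235×1.7899 + 0.3235×1.8586 + 0.2059×1.6645 + 0.1471×1.9219 = 1.8057 bits


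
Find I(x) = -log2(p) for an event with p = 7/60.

Information content I(x) = -log₂(p(x))
I = -log₂(7/60) = -log₂(0.1167)
I = 3.0995 bits


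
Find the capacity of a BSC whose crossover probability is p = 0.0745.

For BSC with error probability p:
C = 1 - H(p) where H(p) is binary entropy
H(0.0745) = -0.0745 × log₂(0.0745) - 0.9255 × log₂(0.9255)
H(p) = 0.3825
C = 1 - 0.3825 = 0.6175 bits/use


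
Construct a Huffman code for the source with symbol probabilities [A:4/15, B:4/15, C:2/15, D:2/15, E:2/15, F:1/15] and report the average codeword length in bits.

Huffman tree construction:
Combine smallest probabilities repeatedly
Resulting codes:
  A: 01 (length 2)
  B: 10 (length 2)
  C: 001 (length 3)
  D: 110 (length 3)
  E: 111 (length 3)
  F: 000 (length 3)
Average length = Σ p(s) × length(s) = 2.4667 bits


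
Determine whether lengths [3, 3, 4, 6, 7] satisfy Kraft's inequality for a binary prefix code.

Kraft inequality: Σ 2^(-l_i) ≤ 1 for prefix-free code
Calculating: 2^(-3) + 2^(-3) + 2^(-4) + 2^(-6) + 2^(-7)
= 0.125 + 0.125 + 0.0625 + 0.015625 + 0.0078125
= 0.3359
Since 0.3359 ≤ 1, prefix-free code exists


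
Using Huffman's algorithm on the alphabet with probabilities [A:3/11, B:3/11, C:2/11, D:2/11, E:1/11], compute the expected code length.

Huffman tree construction:
Combine smallest probabilities repeatedly
Resulting codes:
  A: 01 (length 2)
  B: 10 (length 2)
  C: 111 (length 3)
  D: 00 (length 2)
  E: 110 (length 3)
Average length = Σ p(s) × length(s) = 2.2727 bits


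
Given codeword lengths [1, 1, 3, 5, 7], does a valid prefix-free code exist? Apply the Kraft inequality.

Kraft inequality: Σ 2^(-l_i) ≤ 1 for prefix-free code
Calculating: 2^(-1) + 2^(-1) + 2^(-3) + 2^(-5) + 2^(-7)
= 0.5 + 0.5 + 0.125 + 0.03125 + 0.0078125
= 1.1641
Since 1.1641 > 1, prefix-free code does not exist


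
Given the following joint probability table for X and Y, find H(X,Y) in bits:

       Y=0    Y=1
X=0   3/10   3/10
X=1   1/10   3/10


H(X,Y) = -Σ p(x,y) log₂ p(x,y)
  p(0,0)=3/10: -0.3000 × log₂(0.3000) = 0.5211
  p(0,1)=3/10: -0.3000 × log₂(0.3000) = 0.5211
  p(1,0)=1/10: -0.1000 × log₂(0.1000) = 0.3322
  p(1,1)=3/10: -0.3000 × log₂(0.3000) = 0.5211
H(X,Y) = 1.8955 bits


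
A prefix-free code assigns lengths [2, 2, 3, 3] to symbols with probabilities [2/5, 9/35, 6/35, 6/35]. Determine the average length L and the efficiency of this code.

Average length L = Σ p_i × l_i = 2.3429 bits
Entropy H = 1.9049 bits
Efficiency η = H/L × 100% = 81.31%


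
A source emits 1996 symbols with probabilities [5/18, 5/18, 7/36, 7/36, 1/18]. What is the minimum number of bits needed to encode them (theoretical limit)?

Entropy H = 2.1771 bits/symbol
Minimum bits = H × n = 2.1771 × 1996
= 4345.50 bits


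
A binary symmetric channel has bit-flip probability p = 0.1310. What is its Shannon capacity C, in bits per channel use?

For BSC with error probability p:
C = 1 - H(p) where H(p) is binary entropy
H(0.1310) = -0.1310 × log₂(0.1310) - 0.8690 × log₂(0.8690)
H(p) = 0.5602
C = 1 - 0.5602 = 0.4398 bits/use


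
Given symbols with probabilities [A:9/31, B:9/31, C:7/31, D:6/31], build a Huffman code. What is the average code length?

Huffman tree construction:
Combine smallest probabilities repeatedly
Resulting codes:
  A: 10 (length 2)
  B: 11 (length 2)
  C: 01 (length 2)
  D: 00 (length 2)
Average length = Σ p(s) × length(s) = 2.0000 bits


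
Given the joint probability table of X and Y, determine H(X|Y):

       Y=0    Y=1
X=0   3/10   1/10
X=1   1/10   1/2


H(X|Y) = Σ_y p(y) H(X|Y=y)
  p(Y=0) = 2/5, H(X|Y=0) = 0.8113
  p(Y=1) = 3/5, H(X|Y=1) = 0.6500
H(X|Y) = 0.4000×0.8113 + 0.6000×0.6500 = 0.7145 bits


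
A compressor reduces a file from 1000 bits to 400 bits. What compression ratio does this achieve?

Compression ratio = Original / Compressed
= 1000 / 400 = 2.50:1


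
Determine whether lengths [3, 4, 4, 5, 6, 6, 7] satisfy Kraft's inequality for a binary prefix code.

Kraft inequality: Σ 2^(-l_i) ≤ 1 for prefix-free code
Calculating: 2^(-3) + 2^(-4) + 2^(-4) + 2^(-5) + 2^(-6) + 2^(-6) + 2^(-7)
= 0.125 + 0.0625 + 0.0625 + 0.03125 + 0.015625 + 0.015625 + 0.0078125
= 0.3203
Since 0.3203 ≤ 1, prefix-free code exists


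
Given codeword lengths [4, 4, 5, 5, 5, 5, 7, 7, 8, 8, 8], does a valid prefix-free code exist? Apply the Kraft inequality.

Kraft inequality: Σ 2^(-l_i) ≤ 1 for prefix-free code
Calculating: 2^(-4) + 2^(-4) + 2^(-5) + 2^(-5) + 2^(-5) + 2^(-5) + 2^(-7) + 2^(-7) + 2^(-8) + 2^(-8) + 2^(-8)
= 0.0625 + 0.0625 + 0.03125 + 0.03125 + 0.03125 + 0.03125 + 0.0078125 + 0.0078125 + 0.00390625 + 0.00390625 + 0.00390625
= 0.2773
Since 0.2773 ≤ 1, prefix-free code exists


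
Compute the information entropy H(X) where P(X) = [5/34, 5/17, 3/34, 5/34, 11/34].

H(X) = -Σ p(x) log₂ p(x)
  -5/34 × log₂(5/34) = 0.4067
  -5/17 × log₂(5/17) = 0.5193
  -3/34 × log₂(3/34) = 0.3090
  -5/34 × log₂(5/34) = 0.4067
  -11/34 × log₂(11/34) = 0.5267
H(X) = 2.1684 bits


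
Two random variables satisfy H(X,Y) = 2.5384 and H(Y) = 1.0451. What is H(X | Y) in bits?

Chain rule: H(X,Y) = H(X|Y) + H(Y)
H(X|Y) = H(X,Y) - H(Y) = 2.5384 - 1.0451 = 1.4933 bits


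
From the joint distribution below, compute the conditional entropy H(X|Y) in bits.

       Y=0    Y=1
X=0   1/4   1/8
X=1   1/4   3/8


H(X|Y) = Σ_y p(y) H(X|Y=y)
  p(Y=0) = 1/2, H(X|Y=0) = 1.0000
  p(Y=1) = 1/2, H(X|Y=1) = 0.8113
H(X|Y) = 0.5000×1.0000 + 0.5000×0.8113 = 0.9056 bits


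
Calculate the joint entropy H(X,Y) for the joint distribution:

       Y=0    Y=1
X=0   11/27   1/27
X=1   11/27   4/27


H(X,Y) = -Σ p(x,y) log₂ p(x,y)
  p(0,0)=11/27: -0.4074 × log₂(0.4074) = 0.5278
  p(0,1)=1/27: -0.0370 × log₂(0.0370) = 0.1761
  p(1,0)=11/27: -0.4074 × log₂(0.4074) = 0.5278
  p(1,1)=4/27: -0.1481 × log₂(0.1481) = 0.4081
H(X,Y) = 1.6398 bits


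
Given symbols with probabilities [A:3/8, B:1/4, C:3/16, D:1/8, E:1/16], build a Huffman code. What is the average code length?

Huffman tree construction:
Combine smallest probabilities repeatedly
Resulting codes:
  A: 11 (length 2)
  B: 10 (length 2)
  C: 00 (length 2)
  D: 011 (length 3)
  E: 010 (length 3)
Average length = Σ p(s) × length(s) = 2.1875 bits


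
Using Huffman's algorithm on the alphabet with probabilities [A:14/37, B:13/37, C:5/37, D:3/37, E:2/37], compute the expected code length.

Huffman tree construction:
Combine smallest probabilities repeatedly
Resulting codes:
  A: 0 (length 1)
  B: 11 (length 2)
  C: 100 (length 3)
  D: 1011 (length 4)
  E: 1010 (length 4)
Average length = Σ p(s) × length(s) = 2.0270 bits


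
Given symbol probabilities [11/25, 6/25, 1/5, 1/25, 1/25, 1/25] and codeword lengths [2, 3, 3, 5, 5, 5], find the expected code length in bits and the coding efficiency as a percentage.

Average length L = Σ p_i × l_i = 2.8000 bits
Entropy H = 2.0369 bits
Efficiency η = H/L × 100% = 72.75%


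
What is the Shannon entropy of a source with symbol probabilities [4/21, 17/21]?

H(X) = -Σ p(x) log₂ p(x)
  -4/21 × log₂(4/21) = 0.4557
  -17/21 × log₂(17/21) = 0.2468
H(X) = 0.7025 bits


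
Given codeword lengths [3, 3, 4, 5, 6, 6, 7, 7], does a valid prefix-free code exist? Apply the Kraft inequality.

Kraft inequality: Σ 2^(-l_i) ≤ 1 for prefix-free code
Calculating: 2^(-3) + 2^(-3) + 2^(-4) + 2^(-5) + 2^(-6) + 2^(-6) + 2^(-7) + 2^(-7)
= 0.125 + 0.125 + 0.0625 + 0.03125 + 0.015625 + 0.015625 + 0.0078125 + 0.0078125
= 0.3906
Since 0.3906 ≤ 1, prefix-free code exists


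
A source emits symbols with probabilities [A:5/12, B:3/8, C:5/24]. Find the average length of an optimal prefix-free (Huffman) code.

Huffman tree construction:
Combine smallest probabilities repeatedly
Resulting codes:
  A: 0 (length 1)
  B: 11 (length 2)
  C: 10 (length 2)
Average length = Σ p(s) × length(s) = 1.5833 bits
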